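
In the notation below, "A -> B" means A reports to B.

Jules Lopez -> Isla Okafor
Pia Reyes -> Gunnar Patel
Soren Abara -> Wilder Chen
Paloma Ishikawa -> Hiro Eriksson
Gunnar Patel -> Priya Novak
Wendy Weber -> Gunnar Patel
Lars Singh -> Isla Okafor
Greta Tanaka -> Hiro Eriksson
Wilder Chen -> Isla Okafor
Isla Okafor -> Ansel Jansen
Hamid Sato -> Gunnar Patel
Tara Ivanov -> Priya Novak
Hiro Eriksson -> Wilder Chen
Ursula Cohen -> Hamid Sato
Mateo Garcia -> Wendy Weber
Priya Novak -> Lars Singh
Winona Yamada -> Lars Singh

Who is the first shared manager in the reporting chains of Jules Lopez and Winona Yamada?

Isla Okafor

Jules Lopez's chain of managers is Isla Okafor, Ansel Jansen. Winona Yamada's chain of managers is Lars Singh, Isla Okafor, Ansel Jansen. The first manager that appears in both chains is Isla Okafor.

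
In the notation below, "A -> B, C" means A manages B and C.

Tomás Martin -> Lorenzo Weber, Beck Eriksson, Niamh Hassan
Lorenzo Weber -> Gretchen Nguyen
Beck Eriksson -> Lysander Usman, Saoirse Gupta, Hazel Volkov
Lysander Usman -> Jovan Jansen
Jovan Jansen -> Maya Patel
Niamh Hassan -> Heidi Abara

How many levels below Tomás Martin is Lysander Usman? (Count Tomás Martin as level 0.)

2

Chain from Lysander Usman up to Tomás Martin: Lysander Usman → Beck Eriksson → Tomás Martin. That is 2 steps up, so Lysander Usman is 2 levels below Tomás Martin.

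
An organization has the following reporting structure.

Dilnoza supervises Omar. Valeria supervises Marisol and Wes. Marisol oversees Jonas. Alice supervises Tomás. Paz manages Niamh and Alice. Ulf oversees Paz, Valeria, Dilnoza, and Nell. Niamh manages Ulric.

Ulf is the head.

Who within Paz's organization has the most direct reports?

Direct-report counts within Paz's organization: Paz has 2; Alice has 1; Niamh has 1. The largest is 2, held by Paz.

Paz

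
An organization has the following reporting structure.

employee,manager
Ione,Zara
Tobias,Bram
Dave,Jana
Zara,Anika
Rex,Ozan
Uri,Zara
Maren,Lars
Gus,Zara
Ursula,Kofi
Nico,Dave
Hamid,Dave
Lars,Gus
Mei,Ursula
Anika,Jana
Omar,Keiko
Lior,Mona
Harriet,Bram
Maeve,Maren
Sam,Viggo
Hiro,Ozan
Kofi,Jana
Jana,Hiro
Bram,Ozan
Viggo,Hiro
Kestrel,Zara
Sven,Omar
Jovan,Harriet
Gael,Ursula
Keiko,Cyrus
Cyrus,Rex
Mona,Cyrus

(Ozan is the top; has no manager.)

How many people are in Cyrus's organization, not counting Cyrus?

5

Cyrus directly manages Mona, Keiko. Under Mona: Lior (1). Under Keiko: Omar, Sven (2). So Cyrus's organization is 2 direct reports plus everyone under them: 2 + 3 = 5.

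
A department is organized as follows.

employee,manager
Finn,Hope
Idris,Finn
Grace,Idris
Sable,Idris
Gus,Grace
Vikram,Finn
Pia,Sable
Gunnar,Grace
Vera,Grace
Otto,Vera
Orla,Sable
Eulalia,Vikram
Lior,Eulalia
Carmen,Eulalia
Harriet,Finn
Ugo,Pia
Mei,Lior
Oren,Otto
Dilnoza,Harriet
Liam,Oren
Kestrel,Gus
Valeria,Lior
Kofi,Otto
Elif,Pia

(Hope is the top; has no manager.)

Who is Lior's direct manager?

Eulalia

Lior reports directly to Eulalia.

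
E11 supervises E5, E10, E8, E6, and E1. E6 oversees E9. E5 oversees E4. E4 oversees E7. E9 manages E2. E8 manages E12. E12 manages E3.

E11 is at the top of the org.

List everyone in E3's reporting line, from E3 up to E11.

E3 -> E12 -> E8 -> E11

E3 reports to E12. E12 reports to E8. E8 reports to E11. E11 is at the top.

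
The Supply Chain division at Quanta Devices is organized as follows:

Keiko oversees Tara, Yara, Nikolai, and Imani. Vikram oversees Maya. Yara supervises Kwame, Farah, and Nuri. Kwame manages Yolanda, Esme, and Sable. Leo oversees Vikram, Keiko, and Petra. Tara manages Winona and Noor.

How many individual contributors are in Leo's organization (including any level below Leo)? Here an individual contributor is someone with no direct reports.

11

The people in Leo's organization with no one reporting to them are Petra, Imani, Nikolai, Nuri, Farah, Sable, Esme, Yolanda, Noor, Winona, Maya. That is 11.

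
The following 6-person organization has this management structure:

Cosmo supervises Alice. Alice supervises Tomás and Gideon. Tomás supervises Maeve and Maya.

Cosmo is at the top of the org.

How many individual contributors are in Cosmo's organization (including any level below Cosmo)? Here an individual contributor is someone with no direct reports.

3

The people in Cosmo's organization with no one reporting to them are Gideon, Maya, Maeve. That is 3.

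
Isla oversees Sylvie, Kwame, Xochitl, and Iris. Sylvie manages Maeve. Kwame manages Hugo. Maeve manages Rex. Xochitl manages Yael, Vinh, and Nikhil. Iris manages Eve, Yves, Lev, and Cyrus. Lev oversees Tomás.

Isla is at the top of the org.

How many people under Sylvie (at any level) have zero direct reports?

The only person in Sylvie's organization with no one reporting to them is Rex. That is 1.

1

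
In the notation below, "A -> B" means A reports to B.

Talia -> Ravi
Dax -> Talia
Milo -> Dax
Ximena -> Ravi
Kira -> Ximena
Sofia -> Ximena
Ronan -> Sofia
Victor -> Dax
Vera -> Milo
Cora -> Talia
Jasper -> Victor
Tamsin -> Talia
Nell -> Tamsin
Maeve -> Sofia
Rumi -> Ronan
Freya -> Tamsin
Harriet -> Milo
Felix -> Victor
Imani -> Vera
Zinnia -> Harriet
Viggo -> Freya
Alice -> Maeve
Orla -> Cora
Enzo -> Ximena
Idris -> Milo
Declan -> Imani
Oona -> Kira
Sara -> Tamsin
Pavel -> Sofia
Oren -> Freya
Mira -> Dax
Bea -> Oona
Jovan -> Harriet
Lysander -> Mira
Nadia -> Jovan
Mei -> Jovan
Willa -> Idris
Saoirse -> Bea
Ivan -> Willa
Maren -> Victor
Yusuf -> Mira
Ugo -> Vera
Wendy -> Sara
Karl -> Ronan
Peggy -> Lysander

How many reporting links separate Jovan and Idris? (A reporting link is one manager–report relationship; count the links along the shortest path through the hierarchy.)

Jovan is 2 levels below Milo, and Idris is 1 level below Milo (their lowest common manager). The shortest path runs up from Jovan to Milo and back down to Idris: 2 + 1 = 3 links.

3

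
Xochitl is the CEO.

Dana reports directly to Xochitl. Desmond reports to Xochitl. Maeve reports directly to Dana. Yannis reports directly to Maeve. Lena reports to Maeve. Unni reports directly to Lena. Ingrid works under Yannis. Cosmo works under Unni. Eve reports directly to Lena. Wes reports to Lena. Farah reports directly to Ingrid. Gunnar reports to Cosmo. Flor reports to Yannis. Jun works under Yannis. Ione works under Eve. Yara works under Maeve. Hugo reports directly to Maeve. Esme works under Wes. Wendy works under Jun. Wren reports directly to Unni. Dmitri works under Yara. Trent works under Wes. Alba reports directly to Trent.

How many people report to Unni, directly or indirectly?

3

Unni directly manages Cosmo, Wren. Under Cosmo: Gunnar (1). Wren has no reports. So Unni's organization is 2 direct reports plus everyone under them: 2 + 1 = 3.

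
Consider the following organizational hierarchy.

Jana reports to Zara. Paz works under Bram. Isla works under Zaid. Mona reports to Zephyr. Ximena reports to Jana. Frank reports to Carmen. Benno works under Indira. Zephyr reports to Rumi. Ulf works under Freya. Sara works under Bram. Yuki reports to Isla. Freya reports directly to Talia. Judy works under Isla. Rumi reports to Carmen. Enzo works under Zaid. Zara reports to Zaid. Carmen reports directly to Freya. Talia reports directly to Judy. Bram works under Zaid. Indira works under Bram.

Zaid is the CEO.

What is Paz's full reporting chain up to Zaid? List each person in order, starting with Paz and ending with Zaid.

Paz reports to Bram. Bram reports to Zaid. Zaid is at the top.

Paz -> Bram -> Zaid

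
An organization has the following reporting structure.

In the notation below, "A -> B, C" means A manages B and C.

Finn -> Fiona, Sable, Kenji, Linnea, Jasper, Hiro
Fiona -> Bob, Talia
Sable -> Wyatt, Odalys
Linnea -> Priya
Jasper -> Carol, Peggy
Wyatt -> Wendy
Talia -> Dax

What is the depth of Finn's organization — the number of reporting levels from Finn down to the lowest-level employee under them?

The longest chain under Finn runs Finn → Sable → Wyatt → Wendy, which is 3 levels below Finn.

3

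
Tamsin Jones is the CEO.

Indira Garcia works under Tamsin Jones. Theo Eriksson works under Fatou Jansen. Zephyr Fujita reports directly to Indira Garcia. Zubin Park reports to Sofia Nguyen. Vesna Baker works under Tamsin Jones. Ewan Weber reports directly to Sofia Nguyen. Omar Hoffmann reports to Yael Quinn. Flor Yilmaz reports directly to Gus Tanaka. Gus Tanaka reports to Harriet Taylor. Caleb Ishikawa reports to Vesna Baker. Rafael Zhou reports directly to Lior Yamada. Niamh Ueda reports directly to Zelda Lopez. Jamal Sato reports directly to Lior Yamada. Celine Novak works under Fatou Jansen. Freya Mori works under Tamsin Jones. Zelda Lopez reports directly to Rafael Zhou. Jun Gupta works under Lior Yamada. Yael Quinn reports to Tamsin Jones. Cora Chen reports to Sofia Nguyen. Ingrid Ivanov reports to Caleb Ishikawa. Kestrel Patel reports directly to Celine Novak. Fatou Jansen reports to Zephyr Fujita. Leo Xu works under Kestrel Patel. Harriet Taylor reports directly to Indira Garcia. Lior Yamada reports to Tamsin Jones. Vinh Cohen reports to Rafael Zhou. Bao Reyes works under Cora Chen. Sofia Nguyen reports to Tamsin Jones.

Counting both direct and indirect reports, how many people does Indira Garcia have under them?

Indira Garcia directly manages Zephyr Fujita, Harriet Taylor. Under Zephyr Fujita: Fatou Jansen, Theo Eriksson, Celine Novak, Kestrel Patel, Leo Xu (5). Under Harriet Taylor: Gus Tanaka, Flor Yilmaz (2). So Indira Garcia's organization is 2 direct reports plus everyone under them: 6 + 3 = 9.

9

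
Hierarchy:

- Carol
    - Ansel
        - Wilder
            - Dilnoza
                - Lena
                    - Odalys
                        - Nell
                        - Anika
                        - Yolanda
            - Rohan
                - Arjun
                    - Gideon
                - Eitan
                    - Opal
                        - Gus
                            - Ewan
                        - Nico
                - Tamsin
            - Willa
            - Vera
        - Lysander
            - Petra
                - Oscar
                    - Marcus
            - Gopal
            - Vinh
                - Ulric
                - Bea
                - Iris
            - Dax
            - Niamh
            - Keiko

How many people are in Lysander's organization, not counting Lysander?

Lysander directly manages Petra, Gopal, Vinh, Dax, Niamh, Keiko. Under Petra: Oscar, Marcus (2). Gopal has no reports. Under Vinh: Iris, Bea, Ulric (3). Dax has no reports. Niamh has no reports. Keiko has no reports. So Lysander's organization is 6 direct reports plus everyone under them: 3 + 1 + 4 + 1 + 1 + 1 = 11.

11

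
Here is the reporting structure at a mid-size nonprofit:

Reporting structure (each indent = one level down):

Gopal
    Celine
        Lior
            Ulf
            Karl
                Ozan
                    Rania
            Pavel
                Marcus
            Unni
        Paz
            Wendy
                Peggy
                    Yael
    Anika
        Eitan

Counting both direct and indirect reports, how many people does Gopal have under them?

15

Gopal directly manages Celine, Anika. Under Celine: Paz, Wendy, Peggy, Yael, Lior, Unni, Pavel, Marcus, Karl, Ozan, Rania, Ulf (12). Under Anika: Eitan (1). So Gopal's organization is 2 direct reports plus everyone under them: 13 + 2 = 15.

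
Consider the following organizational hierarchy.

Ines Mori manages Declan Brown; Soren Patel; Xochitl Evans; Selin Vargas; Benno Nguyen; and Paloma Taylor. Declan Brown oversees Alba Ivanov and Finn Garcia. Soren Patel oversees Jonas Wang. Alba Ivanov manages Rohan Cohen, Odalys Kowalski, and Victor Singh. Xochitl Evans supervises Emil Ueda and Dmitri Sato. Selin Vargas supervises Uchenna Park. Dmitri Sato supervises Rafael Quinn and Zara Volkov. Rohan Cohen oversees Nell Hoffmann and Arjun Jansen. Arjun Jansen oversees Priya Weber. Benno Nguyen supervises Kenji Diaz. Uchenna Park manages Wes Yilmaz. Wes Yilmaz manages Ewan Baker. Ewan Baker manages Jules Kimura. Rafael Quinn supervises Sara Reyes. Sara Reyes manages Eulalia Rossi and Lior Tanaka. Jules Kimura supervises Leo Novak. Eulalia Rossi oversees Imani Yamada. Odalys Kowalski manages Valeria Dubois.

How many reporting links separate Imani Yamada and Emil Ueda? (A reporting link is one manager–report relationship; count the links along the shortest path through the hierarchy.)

6

Imani Yamada is 5 levels below Xochitl Evans, and Emil Ueda is 1 level below Xochitl Evans (their lowest common manager). The shortest path runs up from Imani Yamada to Xochitl Evans and back down to Emil Ueda: 5 + 1 = 6 links.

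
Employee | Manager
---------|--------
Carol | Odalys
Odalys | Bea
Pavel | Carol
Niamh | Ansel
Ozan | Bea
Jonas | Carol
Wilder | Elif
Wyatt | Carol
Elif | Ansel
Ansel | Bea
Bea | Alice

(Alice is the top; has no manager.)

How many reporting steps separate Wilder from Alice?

4

Chain from Wilder up to Alice: Wilder → Elif → Ansel → Bea → Alice. That is 4 steps up, so Wilder is 4 levels below Alice.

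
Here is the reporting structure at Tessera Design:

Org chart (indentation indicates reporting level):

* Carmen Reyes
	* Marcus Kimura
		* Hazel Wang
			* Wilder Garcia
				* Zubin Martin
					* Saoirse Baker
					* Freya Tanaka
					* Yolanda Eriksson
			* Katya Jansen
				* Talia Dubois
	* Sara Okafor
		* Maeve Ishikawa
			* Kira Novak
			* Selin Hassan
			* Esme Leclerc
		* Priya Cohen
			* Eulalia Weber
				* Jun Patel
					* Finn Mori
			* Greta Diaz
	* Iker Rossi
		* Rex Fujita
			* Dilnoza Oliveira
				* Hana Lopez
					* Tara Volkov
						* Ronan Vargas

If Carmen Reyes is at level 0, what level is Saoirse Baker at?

Chain from Saoirse Baker up to Carmen Reyes: Saoirse Baker → Zubin Martin → Wilder Garcia → Hazel Wang → Marcus Kimura → Carmen Reyes. That is 5 steps up, so Saoirse Baker is 5 levels below Carmen Reyes.

5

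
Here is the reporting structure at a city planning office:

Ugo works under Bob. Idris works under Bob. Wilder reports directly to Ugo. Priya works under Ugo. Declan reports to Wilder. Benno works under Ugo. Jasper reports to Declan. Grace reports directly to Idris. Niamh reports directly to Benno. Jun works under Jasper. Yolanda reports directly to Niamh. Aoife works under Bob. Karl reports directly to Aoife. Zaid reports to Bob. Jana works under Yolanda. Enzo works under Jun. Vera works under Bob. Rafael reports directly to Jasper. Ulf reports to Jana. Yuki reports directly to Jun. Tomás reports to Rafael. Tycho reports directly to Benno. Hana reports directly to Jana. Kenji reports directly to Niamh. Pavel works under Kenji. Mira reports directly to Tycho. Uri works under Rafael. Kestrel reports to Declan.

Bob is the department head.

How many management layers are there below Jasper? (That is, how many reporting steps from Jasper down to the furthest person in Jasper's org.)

2

The longest chain under Jasper runs Jasper → Rafael → Uri, which is 2 levels below Jasper.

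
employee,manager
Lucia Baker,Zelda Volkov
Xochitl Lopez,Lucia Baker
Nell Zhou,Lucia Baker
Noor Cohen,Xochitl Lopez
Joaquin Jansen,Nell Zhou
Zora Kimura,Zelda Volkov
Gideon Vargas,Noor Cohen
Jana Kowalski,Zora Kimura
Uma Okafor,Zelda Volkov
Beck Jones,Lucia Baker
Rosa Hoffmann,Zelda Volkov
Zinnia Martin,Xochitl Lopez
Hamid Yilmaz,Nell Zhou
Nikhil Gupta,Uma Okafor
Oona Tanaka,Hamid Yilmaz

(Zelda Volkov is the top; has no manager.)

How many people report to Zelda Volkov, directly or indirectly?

15

Zelda Volkov directly manages Lucia Baker, Zora Kimura, Uma Okafor, Rosa Hoffmann. Under Lucia Baker: Beck Jones, Nell Zhou, Hamid Yilmaz, Oona Tanaka, Joaquin Jansen, Xochitl Lopez, Zinnia Martin, Noor Cohen, Gideon Vargas (9). Under Zora Kimura: Jana Kowalski (1). Under Uma Okafor: Nikhil Gupta (1). Rosa Hoffmann has no reports. So Zelda Volkov's organization is 4 direct reports plus everyone under them: 10 + 2 + 2 + 1 = 15.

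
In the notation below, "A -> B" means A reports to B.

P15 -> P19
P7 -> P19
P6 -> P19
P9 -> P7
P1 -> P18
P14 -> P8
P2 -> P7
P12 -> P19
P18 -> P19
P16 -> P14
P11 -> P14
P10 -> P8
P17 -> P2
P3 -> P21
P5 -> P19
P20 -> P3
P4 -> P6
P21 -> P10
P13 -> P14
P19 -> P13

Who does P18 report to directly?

P18 reports directly to P19.

P19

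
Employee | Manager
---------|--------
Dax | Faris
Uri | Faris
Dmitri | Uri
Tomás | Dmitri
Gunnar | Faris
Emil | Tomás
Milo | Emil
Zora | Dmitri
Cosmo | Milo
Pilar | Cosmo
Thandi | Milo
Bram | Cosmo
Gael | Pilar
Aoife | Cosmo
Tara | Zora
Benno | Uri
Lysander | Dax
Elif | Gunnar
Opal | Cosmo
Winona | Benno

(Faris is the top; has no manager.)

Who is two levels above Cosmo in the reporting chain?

Emil

Cosmo reports to Milo, and Milo reports to Emil. So Cosmo's skip-level manager is Emil.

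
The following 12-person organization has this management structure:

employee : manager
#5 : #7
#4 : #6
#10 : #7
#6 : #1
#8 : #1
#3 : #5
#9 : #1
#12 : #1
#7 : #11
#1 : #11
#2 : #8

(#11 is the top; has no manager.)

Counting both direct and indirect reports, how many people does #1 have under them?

#1 directly manages #6, #8, #9, #12. Under #6: #4 (1). Under #8: #2 (1). #9 has no reports. #12 has no reports. So #1's organization is 4 direct reports plus everyone under them: 2 + 2 + 1 + 1 = 6.

6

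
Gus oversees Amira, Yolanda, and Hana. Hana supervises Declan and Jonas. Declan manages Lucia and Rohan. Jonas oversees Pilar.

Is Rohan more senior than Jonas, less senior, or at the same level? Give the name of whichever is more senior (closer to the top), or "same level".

Jonas

Rohan is 3 levels below Gus; Jonas is 2. Jonas is higher.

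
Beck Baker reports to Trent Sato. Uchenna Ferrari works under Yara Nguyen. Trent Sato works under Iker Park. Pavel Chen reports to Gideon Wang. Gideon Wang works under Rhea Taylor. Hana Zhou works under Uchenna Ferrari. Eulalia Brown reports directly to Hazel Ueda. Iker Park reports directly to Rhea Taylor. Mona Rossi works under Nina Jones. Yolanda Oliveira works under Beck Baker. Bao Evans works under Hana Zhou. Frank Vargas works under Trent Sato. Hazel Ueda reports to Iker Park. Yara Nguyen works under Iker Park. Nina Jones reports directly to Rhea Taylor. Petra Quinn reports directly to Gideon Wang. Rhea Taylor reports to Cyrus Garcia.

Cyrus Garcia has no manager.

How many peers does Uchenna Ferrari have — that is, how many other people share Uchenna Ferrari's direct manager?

0

Uchenna Ferrari reports to Yara Nguyen, and Yara Nguyen has no other direct reports. Uchenna Ferrari has 0 peers.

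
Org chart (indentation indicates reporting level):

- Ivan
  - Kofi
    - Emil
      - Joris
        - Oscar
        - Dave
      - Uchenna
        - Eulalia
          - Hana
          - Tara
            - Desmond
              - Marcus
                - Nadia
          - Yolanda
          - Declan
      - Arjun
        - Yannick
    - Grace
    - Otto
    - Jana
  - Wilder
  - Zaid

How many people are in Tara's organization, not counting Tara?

Tara directly manages Desmond. Under Desmond: Marcus, Nadia (2). That's 3 in total.

3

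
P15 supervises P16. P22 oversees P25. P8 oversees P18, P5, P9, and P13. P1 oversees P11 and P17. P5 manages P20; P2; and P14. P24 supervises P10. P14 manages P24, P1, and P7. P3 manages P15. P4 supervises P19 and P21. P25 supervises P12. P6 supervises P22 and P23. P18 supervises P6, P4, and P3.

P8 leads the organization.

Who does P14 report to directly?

P14 reports directly to P5.

P5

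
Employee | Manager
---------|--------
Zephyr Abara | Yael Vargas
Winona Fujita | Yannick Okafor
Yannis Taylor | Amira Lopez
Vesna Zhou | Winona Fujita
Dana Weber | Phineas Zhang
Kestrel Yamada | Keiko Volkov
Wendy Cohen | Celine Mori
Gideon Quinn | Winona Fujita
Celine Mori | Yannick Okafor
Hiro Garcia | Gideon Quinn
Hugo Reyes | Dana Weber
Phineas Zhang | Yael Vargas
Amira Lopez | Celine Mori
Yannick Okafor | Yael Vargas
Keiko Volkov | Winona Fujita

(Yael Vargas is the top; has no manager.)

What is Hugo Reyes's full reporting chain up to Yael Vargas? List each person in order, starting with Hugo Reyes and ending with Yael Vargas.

Hugo Reyes reports to Dana Weber. Dana Weber reports to Phineas Zhang. Phineas Zhang reports to Yael Vargas. Yael Vargas is at the top.

Hugo Reyes -> Dana Weber -> Phineas Zhang -> Yael Vargas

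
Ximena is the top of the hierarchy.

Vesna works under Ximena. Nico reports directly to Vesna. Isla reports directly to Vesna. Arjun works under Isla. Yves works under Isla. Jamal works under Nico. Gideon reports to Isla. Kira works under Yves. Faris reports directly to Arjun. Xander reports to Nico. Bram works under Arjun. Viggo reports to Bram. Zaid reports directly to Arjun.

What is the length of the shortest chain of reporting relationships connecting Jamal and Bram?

Jamal is 2 levels below Vesna, and Bram is 3 levels below Vesna (their lowest common manager). The shortest path runs up from Jamal to Vesna and back down to Bram: 2 + 3 = 5 links.

5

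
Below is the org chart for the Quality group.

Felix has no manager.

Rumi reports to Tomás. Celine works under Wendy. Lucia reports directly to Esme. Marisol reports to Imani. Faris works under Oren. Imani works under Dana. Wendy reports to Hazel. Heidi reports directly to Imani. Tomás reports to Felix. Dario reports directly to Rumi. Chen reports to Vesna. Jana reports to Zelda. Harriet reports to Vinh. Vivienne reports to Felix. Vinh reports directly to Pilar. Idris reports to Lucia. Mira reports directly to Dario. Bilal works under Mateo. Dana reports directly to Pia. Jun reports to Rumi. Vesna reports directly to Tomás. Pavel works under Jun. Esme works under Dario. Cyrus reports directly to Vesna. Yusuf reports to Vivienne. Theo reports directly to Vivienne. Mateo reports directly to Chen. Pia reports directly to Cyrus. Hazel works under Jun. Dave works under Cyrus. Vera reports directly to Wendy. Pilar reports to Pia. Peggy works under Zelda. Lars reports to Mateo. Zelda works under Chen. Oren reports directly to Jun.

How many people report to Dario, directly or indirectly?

4

Dario directly manages Mira, Esme. Mira has no reports. Under Esme: Lucia, Idris (2). So Dario's organization is 2 direct reports plus everyone under them: 1 + 3 = 4.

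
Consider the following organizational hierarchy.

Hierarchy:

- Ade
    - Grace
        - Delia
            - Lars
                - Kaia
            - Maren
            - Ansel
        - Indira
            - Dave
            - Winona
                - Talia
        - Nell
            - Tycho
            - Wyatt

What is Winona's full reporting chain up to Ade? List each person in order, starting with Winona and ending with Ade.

Winona -> Indira -> Grace -> Ade

Winona reports to Indira. Indira reports to Grace. Grace reports to Ade. Ade is at the top.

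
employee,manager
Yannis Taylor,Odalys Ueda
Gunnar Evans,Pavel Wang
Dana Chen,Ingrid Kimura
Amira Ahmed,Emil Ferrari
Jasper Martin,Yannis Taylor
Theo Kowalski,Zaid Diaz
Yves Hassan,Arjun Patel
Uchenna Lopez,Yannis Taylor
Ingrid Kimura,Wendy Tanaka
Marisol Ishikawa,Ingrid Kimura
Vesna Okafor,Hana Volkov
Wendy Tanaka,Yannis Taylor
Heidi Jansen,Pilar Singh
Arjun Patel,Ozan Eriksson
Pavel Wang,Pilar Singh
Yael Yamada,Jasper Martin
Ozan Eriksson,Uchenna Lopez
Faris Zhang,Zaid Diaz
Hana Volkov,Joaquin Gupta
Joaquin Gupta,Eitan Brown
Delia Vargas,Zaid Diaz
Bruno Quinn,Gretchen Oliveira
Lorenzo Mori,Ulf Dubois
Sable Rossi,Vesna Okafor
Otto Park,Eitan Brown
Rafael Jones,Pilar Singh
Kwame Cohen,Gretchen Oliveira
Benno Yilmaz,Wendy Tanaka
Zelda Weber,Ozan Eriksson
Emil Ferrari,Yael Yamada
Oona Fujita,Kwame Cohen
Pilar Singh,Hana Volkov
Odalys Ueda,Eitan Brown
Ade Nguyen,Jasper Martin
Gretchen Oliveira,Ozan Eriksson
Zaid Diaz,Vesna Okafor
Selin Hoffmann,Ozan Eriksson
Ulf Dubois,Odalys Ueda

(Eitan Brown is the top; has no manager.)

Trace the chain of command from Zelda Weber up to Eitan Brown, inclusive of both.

Zelda Weber reports to Ozan Eriksson. Ozan Eriksson reports to Uchenna Lopez. Uchenna Lopez reports to Yannis Taylor. Yannis Taylor reports to Odalys Ueda. Odalys Ueda reports to Eitan Brown. Eitan Brown is at the top.

Zelda Weber -> Ozan Eriksson -> Uchenna Lopez -> Yannis Taylor -> Odalys Ueda -> Eitan Brown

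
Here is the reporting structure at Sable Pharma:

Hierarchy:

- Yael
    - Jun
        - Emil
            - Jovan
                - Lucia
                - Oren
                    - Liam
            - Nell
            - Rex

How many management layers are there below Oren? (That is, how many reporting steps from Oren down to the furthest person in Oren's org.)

The longest chain under Oren runs Oren → Liam, which is 1 level below Oren.

1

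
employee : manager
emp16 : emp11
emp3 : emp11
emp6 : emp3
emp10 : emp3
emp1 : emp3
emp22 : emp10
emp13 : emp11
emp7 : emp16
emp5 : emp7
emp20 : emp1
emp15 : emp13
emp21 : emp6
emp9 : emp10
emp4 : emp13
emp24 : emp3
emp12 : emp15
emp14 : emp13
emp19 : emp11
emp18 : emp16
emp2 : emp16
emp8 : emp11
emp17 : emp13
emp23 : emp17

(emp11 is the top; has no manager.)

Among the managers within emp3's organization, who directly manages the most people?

emp3

Direct-report counts within emp3's organization: emp3 has 4; emp1 has 1; emp10 has 2; emp6 has 1. The largest is 4, held by emp3.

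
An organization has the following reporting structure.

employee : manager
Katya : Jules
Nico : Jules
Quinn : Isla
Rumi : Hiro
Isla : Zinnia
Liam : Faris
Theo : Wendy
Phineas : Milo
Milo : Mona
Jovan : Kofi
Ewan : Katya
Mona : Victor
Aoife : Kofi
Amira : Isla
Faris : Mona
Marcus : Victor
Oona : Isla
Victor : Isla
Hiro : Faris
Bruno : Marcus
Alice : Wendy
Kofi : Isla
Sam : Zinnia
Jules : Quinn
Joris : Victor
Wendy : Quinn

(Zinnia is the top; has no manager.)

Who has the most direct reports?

Direct-report counts: Zinnia has 2; Isla has 5; Kofi has 2; Quinn has 2; Wendy has 2; Jules has 2; Katya has 1; Victor has 3; Marcus has 1; Mona has 2; Milo has 1; Faris has 2; Hiro has 1. The largest is 5, held by Isla.

Isla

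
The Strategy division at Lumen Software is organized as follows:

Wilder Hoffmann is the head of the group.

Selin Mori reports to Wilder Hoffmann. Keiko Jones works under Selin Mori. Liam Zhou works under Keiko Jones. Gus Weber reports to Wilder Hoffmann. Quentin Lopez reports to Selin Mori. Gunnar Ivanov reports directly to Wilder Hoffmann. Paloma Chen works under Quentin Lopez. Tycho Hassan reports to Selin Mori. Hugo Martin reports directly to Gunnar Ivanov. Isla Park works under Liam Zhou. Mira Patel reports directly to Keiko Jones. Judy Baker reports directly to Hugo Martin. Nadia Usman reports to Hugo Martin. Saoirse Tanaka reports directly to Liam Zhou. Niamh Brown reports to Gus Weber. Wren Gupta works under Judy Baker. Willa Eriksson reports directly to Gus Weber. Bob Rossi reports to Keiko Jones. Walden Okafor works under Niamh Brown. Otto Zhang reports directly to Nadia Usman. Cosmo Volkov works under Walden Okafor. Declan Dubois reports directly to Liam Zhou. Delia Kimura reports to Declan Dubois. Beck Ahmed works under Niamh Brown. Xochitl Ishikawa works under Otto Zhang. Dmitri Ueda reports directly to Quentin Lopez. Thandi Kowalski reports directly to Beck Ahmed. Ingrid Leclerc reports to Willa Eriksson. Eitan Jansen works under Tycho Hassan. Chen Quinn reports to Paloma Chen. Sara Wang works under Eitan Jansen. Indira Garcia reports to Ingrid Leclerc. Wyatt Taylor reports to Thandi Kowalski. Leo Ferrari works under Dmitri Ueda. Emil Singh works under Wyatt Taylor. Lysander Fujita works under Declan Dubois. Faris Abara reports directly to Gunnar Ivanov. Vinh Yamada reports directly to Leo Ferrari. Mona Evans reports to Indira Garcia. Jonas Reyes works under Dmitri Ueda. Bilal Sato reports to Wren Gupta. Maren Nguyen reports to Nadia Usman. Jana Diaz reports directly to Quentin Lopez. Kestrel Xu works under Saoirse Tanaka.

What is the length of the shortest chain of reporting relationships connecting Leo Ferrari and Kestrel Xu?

Leo Ferrari is 3 levels below Selin Mori, and Kestrel Xu is 4 levels below Selin Mori (their lowest common manager). The shortest path runs up from Leo Ferrari to Selin Mori and back down to Kestrel Xu: 3 + 4 = 7 links.

7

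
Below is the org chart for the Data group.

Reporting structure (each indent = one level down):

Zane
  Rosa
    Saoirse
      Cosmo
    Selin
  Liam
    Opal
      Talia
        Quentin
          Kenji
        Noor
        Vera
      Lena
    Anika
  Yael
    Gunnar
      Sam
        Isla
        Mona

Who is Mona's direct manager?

Sam

Mona reports directly to Sam.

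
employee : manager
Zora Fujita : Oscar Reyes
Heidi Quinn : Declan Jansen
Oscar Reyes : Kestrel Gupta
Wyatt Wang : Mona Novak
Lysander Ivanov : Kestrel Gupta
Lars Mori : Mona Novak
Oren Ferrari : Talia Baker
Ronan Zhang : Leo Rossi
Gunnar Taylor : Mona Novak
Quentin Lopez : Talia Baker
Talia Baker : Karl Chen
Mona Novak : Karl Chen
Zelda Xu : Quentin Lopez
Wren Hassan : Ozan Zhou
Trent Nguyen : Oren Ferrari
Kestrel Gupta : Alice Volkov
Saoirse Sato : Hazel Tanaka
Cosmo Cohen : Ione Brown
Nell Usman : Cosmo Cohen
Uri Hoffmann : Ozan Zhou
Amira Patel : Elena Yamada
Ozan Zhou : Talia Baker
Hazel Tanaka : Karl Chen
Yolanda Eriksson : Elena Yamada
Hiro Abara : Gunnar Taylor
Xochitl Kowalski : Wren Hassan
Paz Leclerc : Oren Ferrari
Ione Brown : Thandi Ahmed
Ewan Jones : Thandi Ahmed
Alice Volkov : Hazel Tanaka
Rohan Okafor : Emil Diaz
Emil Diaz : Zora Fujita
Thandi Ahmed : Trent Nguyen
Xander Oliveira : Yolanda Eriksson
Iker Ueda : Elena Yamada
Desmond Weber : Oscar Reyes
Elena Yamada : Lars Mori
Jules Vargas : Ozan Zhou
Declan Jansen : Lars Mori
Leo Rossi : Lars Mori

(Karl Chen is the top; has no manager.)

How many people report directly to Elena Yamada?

3

Elena Yamada directly manages Amira Patel, Yolanda Eriksson, Iker Ueda. That is 3 direct reports.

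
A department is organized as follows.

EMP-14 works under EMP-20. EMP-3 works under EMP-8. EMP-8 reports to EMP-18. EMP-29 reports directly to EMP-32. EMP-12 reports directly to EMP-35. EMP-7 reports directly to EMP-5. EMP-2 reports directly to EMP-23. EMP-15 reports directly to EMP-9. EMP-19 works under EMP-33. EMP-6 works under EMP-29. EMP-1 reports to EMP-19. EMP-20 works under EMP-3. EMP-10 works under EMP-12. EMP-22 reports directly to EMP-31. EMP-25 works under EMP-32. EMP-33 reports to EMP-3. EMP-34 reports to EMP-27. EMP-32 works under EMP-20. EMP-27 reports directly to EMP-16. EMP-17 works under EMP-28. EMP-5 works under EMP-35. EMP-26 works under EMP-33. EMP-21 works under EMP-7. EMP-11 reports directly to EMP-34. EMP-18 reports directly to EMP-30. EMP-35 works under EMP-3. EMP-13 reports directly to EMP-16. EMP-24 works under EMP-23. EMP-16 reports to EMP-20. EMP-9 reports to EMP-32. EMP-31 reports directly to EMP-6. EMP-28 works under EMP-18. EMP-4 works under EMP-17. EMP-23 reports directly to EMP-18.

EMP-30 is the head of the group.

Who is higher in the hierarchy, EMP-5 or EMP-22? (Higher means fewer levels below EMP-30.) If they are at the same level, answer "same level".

EMP-5

EMP-5 is 5 levels below EMP-30; EMP-22 is 9. EMP-5 is higher.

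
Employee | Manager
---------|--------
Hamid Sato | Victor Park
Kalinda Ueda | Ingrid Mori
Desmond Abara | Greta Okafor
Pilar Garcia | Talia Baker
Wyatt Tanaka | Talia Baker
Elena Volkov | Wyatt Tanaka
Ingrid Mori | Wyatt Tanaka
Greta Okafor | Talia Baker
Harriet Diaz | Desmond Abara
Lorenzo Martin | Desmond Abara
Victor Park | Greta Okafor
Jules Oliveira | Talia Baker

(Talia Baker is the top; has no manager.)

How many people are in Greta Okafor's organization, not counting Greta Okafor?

Greta Okafor directly manages Victor Park, Desmond Abara. Under Victor Park: Hamid Sato (1). Under Desmond Abara: Lorenzo Martin, Harriet Diaz (2). So Greta Okafor's organization is 2 direct reports plus everyone under them: 2 + 3 = 5.

5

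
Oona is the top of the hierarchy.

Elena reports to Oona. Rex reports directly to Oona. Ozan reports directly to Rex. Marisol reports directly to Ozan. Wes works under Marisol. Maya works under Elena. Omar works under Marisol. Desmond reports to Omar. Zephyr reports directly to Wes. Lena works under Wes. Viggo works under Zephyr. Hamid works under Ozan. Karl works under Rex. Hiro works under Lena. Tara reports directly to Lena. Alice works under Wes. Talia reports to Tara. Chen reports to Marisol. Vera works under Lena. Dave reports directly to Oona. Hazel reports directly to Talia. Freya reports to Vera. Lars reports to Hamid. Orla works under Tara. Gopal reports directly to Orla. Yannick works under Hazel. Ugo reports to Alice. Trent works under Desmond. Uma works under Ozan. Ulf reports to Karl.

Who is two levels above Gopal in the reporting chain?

Tara

Gopal reports to Orla, and Orla reports to Tara. So Gopal's skip-level manager is Tara.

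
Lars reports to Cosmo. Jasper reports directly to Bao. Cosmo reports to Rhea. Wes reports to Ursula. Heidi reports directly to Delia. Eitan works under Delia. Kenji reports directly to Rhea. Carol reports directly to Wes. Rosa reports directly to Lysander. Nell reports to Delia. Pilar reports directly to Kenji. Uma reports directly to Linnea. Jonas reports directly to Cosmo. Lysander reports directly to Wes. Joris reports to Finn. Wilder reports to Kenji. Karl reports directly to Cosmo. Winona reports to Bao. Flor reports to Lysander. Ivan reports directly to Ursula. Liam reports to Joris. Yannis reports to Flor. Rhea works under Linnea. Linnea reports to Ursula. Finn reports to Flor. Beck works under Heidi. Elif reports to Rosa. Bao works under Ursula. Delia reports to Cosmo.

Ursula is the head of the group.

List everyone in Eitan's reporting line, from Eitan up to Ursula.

Eitan reports to Delia. Delia reports to Cosmo. Cosmo reports to Rhea. Rhea reports to Linnea. Linnea reports to Ursula. Ursula is at the top.

Eitan -> Delia -> Cosmo -> Rhea -> Linnea -> Ursula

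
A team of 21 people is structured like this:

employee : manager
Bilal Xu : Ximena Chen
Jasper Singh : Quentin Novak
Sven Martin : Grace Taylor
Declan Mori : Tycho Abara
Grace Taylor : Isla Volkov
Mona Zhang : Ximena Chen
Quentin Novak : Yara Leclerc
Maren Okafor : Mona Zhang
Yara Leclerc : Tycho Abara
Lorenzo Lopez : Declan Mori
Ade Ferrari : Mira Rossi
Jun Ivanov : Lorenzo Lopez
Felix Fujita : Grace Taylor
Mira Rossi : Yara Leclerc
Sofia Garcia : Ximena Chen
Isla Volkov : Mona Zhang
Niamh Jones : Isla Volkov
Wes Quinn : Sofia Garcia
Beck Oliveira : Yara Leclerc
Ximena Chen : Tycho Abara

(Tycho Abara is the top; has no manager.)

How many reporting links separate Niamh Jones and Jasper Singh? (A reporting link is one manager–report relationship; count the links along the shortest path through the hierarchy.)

Niamh Jones is 4 levels below Tycho Abara, and Jasper Singh is 3 levels below Tycho Abara (their lowest common manager). The shortest path runs up from Niamh Jones to Tycho Abara and back down to Jasper Singh: 4 + 3 = 7 links.

7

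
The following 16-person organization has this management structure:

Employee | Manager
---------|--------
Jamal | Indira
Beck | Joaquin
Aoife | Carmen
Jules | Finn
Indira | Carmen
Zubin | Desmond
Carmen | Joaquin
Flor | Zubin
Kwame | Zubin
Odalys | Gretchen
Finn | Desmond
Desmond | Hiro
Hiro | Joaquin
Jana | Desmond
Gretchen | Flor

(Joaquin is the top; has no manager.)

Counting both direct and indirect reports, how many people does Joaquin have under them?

15

Joaquin directly manages Hiro, Carmen, Beck. Under Hiro: Desmond, Jana, Zubin, Flor, Gretchen, Odalys, Kwame, Finn, Jules (9). Under Carmen: Aoife, Indira, Jamal (3). Beck has no reports. So Joaquin's organization is 3 direct reports plus everyone under them: 10 + 4 + 1 = 15.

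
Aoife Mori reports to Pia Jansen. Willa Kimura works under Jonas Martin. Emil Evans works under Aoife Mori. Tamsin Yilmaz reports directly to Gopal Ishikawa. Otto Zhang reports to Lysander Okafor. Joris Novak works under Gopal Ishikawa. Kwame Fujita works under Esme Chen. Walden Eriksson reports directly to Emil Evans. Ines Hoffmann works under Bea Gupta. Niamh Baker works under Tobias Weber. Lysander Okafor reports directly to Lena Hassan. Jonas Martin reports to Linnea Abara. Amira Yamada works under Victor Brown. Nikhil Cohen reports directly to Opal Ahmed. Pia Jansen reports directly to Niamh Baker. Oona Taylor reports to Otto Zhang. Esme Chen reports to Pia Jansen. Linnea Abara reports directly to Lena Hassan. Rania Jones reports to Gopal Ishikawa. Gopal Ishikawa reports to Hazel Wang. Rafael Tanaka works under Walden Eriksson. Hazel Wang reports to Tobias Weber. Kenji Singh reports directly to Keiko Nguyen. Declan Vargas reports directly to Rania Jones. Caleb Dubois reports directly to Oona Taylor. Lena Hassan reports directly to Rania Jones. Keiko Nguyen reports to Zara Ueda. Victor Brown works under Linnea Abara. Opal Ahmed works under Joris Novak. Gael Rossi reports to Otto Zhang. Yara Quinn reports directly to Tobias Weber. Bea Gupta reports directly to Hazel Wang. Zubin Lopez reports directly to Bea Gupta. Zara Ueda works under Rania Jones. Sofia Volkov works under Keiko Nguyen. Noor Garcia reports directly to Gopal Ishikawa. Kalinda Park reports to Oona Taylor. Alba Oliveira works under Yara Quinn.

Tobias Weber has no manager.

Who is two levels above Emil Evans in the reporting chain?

Emil Evans reports to Aoife Mori, and Aoife Mori reports to Pia Jansen. So Emil Evans's skip-level manager is Pia Jansen.

Pia Jansen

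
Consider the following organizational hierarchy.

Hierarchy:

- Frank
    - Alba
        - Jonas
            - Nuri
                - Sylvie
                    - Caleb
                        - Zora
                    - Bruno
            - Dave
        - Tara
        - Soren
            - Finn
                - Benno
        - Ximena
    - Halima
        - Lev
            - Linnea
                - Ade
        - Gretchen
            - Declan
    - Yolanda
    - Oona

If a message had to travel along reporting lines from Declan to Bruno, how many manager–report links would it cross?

8

Declan is 3 levels below Frank, and Bruno is 5 levels below Frank (their lowest common manager). The shortest path runs up from Declan to Frank and back down to Bruno: 3 + 5 = 8 links.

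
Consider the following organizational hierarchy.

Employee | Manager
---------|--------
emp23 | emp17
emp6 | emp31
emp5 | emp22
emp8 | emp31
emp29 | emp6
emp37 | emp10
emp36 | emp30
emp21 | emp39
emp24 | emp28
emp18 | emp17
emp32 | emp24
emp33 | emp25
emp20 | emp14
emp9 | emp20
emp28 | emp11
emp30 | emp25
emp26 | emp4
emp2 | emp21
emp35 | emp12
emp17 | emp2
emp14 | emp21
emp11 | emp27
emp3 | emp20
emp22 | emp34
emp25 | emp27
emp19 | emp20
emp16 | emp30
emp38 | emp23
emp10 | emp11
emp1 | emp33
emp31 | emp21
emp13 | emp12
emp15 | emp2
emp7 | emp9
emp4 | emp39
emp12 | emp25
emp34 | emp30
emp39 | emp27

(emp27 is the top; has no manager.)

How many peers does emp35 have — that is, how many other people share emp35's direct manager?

emp35 reports to emp12. emp12's other direct reports are emp13 — 1 peer.

1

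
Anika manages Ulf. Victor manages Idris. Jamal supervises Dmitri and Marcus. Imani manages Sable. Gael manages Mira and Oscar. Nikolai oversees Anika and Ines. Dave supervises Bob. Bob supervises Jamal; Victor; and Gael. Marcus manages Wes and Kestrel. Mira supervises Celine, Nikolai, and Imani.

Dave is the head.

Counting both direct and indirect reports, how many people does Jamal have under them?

Jamal directly manages Dmitri, Marcus. Dmitri has no reports. Under Marcus: Kestrel, Wes (2). So Jamal's organization is 2 direct reports plus everyone under them: 1 + 3 = 4.

4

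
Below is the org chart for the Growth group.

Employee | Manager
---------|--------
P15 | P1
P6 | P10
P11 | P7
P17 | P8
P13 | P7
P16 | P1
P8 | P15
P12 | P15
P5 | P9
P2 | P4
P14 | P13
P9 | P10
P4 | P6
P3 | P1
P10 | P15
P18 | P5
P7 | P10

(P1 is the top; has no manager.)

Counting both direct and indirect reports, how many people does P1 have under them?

17

P1 directly manages P16, P15, P3. P16 has no reports. Under P15: P12, P8, P17, P10, P9, P5, P18, P6, P4, P2, P7, P13, P14, P11 (14). P3 has no reports. So P1's organization is 3 direct reports plus everyone under them: 1 + 15 + 1 = 17.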